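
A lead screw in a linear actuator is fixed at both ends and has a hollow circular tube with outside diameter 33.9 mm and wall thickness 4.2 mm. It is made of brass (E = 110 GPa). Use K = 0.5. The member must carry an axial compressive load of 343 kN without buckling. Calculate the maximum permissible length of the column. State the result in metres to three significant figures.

L_max ≈ 0.747 m

Inner diameter d_i = 33.9 − 2×4.2 = 25.50 mm
I = π(d_o⁴ − d_i⁴)/64 = π(33.9⁴ − 25.50⁴)/64 = 4.407×10^4 mm⁴
I = 4.407×10^-8 m⁴
At the buckling limit P_cr = P = 3.430×10^5 N
From P_cr = π²EI/(K·L)²:  L = (1/K)·√(π²EI/P_cr) = (1/0.5)·√(π²×1.10×10^11×4.407×10^-8/3.430×10^5)
L = 0.747 m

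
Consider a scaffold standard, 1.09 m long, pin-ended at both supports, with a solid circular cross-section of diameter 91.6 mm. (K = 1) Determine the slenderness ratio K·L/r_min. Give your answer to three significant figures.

λ ≈ 47.6

I = πd⁴/64 = π×91.6⁴/64 = 3.456×10^6 mm⁴
A = 6.590×10^3 mm²;  r_min = √(I/A) = √(3.456×10^6/6.590×10^3) = 22.90 mm
L_e = K·L = 1 × 1.09 m = 1.090 m = 1090.0 mm
λ = L_e / r_min = 1090.0 / 22.90 = 47.6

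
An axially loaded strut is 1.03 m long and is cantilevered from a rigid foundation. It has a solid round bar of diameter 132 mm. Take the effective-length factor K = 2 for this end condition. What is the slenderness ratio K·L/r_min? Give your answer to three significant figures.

λ ≈ 62.4

For a solid circle r = d/4 = 132/4 = 33.00 mm
L_e = K·L = 2 × 1.03 m = 2.060 m = 2060.0 mm
λ = L_e / r_min = 2060.0 / 33.00 = 62.4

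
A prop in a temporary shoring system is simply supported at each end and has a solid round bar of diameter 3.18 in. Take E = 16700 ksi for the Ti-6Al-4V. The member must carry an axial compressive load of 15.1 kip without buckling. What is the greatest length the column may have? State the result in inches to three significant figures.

L_max ≈ 234 in

I = πd⁴/64 = π×3.18⁴/64 = 5.020 in⁴
At the buckling limit P_cr = P = 1.510×10^4 lb
From P_cr = π²EI/(K·L)²:  L = (1/K)·√(π²EI/P_cr) = (1/1)·√(π²×1.67×10^7×5.020/1.510×10^4)
L = 234 in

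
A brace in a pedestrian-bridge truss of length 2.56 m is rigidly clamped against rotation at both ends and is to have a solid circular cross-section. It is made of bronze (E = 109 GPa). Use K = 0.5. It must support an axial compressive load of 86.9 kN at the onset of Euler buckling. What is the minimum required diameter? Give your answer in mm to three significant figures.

L_e = K·L = 0.5 × 2.56 = 1.280 m
Required I = P_cr·L_e²/(π²E) = 8.690×10^4 × 1.280² / (π² × 1.09×10^11) = 1.323×10^-7 m⁴
I_req = 1.323×10^5 mm⁴
Solid circle: I = πd⁴/64  ⇒  d = (64I/π)^(1/4) = (64×1.323×10^5/π)^(1/4) = 40.5 mm

d ≈ 40.5 mm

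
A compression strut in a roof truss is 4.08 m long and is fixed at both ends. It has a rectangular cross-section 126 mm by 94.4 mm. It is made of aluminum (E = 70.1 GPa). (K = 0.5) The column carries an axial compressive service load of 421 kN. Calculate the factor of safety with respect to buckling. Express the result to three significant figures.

Buckling occurs about the weak axis: I_min = h·b³/12 with b = 94.4 mm (the shorter side).
I_min = 126×94.4³/12 = 8.833×10^6 mm⁴
I = 8.833×10^6 mm⁴ = 8.833×10^-6 m⁴
Effective length L_e = K·L = 0.5 × 4.08 = 2.040 m
P_cr = π²EI / L_e² = π² × 70.1×10⁹ × 8.833×10^-6 / 2.040² = 1.468×10^6 N
Factor of safety n = P_cr / P = 1468.5 / 421 = 3.49

n ≈ 3.49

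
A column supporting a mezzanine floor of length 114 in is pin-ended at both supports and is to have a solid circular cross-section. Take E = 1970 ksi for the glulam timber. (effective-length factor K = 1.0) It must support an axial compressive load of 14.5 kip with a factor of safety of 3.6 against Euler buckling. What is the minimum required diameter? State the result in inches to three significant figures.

Required P_cr = n·P = 3.6 × 14.5 = 52.20 kip
L_e = K·L = 1 × 114 = 114.0 in
Required I = P_cr·L_e²/(π²E) = 5.220×10^4 × 114.0² / (π² × 1.97×10^6) = 34.89 in⁴
Solid circle: I = πd⁴/64  ⇒  d = (64I/π)^(1/4) = (64×34.89/π)^(1/4) = 5.16 in

d ≈ 5.16 in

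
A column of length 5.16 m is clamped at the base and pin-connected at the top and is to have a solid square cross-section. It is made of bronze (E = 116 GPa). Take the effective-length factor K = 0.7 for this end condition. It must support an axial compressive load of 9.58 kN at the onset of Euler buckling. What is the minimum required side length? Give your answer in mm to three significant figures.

a ≈ 33.8 mm

L_e = K·L = 0.7 × 5.16 = 3.612 m
Required I = P_cr·L_e²/(π²E) = 9.580×10^3 × 3.612² / (π² × 1.16×10^11) = 1.092×10^-7 m⁴
I_req = 1.092×10^5 mm⁴
Solid square: I = a⁴/12  ⇒  a = (12I)^(1/4) = (12×1.092×10^5)^(1/4) = 33.8 mm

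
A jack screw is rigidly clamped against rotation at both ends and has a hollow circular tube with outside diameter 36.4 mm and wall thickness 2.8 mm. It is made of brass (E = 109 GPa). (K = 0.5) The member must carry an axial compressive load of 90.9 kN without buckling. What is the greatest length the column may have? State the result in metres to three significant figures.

L_max ≈ 1.41 m

Inner diameter d_i = 36.4 − 2×2.8 = 30.80 mm
I = π(d_o⁴ − d_i⁴)/64 = π(36.4⁴ − 30.80⁴)/64 = 4.200×10^4 mm⁴
I = 4.200×10^-8 m⁴
At the buckling limit P_cr = P = 9.090×10^4 N
From P_cr = π²EI/(K·L)²:  L = (1/K)·√(π²EI/P_cr) = (1/0.5)·√(π²×1.09×10^11×4.200×10^-8/9.090×10^4)
L = 1.41 m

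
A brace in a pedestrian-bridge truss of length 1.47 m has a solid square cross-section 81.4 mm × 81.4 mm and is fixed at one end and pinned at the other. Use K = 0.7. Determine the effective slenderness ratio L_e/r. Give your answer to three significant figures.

For a square r = a/√12 = 81.4/√12 = 23.50 mm
L_e = K·L = 0.7 × 1.47 m = 1.029 m = 1029.0 mm
λ = L_e / r_min = 1029.0 / 23.50 = 43.8

λ ≈ 43.8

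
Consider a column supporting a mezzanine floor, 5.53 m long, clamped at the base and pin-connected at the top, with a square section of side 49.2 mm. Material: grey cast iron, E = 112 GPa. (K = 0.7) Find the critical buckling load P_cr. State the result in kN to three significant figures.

I = a⁴/12 = 49.2⁴/12 = 4.883×10^5 mm⁴
I = 4.883×10^5 mm⁴ = 4.883×10^-7 m⁴
Effective length L_e = K·L = 0.7 × 5.53 = 3.871 m
P_cr = π²EI / L_e² = π² × 112×10⁹ × 4.883×10^-7 / 3.871² = 3.602×10^4 N

P_cr ≈ 36.0 kN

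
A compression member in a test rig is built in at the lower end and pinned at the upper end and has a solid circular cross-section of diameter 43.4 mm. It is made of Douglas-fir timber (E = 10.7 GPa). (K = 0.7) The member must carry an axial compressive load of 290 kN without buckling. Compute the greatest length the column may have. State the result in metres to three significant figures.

I = πd⁴/64 = π×43.4⁴/64 = 1.742×10^5 mm⁴
I = 1.742×10^-7 m⁴
At the buckling limit P_cr = P = 2.900×10^5 N
From P_cr = π²EI/(K·L)²:  L = (1/K)·√(π²EI/P_cr) = (1/0.7)·√(π²×1.07×10^10×1.742×10^-7/2.900×10^5)
L = 0.360 m

L_max ≈ 0.360 m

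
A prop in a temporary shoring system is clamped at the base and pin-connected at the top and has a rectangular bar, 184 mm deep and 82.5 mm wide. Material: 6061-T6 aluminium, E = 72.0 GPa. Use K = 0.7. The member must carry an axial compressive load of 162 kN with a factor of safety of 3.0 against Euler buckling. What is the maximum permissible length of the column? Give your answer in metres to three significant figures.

Buckling occurs about the weak axis: I_min = h·b³/12 with b = 82.5 mm (the shorter side).
I_min = 184×82.5³/12 = 8.610×10^6 mm⁴
I = 8.610×10^-6 m⁴
Required critical load P_cr = n·P = 3.0 × 162 = 486.0 kN = 4.860×10^5 N
From P_cr = π²EI/(K·L)²:  L = (1/K)·√(π²EI/P_cr) = (1/0.7)·√(π²×7.20×10^10×8.610×10^-6/4.860×10^5)
L = 5.07 m

L_max ≈ 5.07 m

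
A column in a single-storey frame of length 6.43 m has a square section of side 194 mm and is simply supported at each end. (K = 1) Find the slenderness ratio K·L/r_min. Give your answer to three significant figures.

λ ≈ 115

For a square r = a/√12 = 194/√12 = 56.00 mm
L_e = K·L = 1 × 6.43 m = 6.430 m = 6430.0 mm
λ = L_e / r_min = 6430.0 / 56.00 = 115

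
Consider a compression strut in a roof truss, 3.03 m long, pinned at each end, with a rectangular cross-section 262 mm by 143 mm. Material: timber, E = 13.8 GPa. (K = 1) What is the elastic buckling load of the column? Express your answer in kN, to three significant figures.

P_cr ≈ 947 kN

Buckling occurs about the weak axis: I_min = h·b³/12 with b = 143 mm (the shorter side).
I_min = 262×143³/12 = 6.385×10^7 mm⁴
I = 6.385×10^7 mm⁴ = 6.385×10^-5 m⁴
Effective length L_e = K·L = 1 × 3.03 = 3.030 m
P_cr = π²EI / L_e² = π² × 13.8×10⁹ × 6.385×10^-5 / 3.030² = 9.472×10^5 N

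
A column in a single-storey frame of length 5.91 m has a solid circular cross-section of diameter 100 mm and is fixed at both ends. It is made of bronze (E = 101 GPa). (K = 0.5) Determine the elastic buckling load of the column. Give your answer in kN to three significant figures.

I = πd⁴/64 = π×100⁴/64 = 4.909×10^6 mm⁴
I = 4.909×10^6 mm⁴ = 4.909×10^-6 m⁴
Effective length L_e = K·L = 0.5 × 5.91 = 2.955 m
P_cr = π²EI / L_e² = π² × 101×10⁹ × 4.909×10^-6 / 2.955² = 5.604×10^5 N

P_cr ≈ 560 kN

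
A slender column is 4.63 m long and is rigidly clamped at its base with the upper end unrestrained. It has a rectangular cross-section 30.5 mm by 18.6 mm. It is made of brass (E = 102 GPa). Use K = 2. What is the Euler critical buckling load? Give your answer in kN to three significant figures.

Buckling occurs about the weak axis: I_min = h·b³/12 with b = 18.6 mm (the shorter side).
I_min = 30.5×18.6³/12 = 1.636×10^4 mm⁴
I = 1.636×10^4 mm⁴ = 1.636×10^-8 m⁴
Effective length L_e = K·L = 2 × 4.63 = 9.260 m
P_cr = π²EI / L_e² = π² × 102×10⁹ × 1.636×10^-8 / 9.260² = 192.0 N

P_cr ≈ 0.192 kN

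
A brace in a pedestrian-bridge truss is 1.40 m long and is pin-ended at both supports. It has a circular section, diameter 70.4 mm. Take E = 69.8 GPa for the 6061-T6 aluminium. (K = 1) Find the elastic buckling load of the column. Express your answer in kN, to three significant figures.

I = πd⁴/64 = π×70.4⁴/64 = 1.206×10^6 mm⁴
I = 1.206×10^6 mm⁴ = 1.206×10^-6 m⁴
Effective length L_e = K·L = 1 × 1.40 = 1.400 m
P_cr = π²EI / L_e² = π² × 69.8×10⁹ × 1.206×10^-6 / 1.400² = 4.238×10^5 N

P_cr ≈ 424 kN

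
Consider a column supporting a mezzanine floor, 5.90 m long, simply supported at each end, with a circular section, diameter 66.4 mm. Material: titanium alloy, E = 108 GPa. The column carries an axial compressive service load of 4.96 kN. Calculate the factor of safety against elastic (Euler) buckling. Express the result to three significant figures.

I = πd⁴/64 = π×66.4⁴/64 = 9.542×10^5 mm⁴
I = 9.542×10^5 mm⁴ = 9.542×10^-7 m⁴
Effective length L_e = K·L = 1 × 5.90 = 5.900 m
P_cr = π²EI / L_e² = π² × 108×10⁹ × 9.542×10^-7 / 5.900² = 2.922×10^4 N
Factor of safety n = P_cr / P = 29.219 / 4.96 = 5.89

n ≈ 5.89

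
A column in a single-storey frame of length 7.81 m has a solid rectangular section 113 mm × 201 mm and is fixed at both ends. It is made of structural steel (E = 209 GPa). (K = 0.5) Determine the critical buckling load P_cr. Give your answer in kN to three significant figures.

P_cr ≈ 3270 kN

Buckling occurs about the weak axis: I_min = h·b³/12 with b = 113 mm (the shorter side).
I_min = 201×113³/12 = 2.417×10^7 mm⁴
I = 2.417×10^7 mm⁴ = 2.417×10^-5 m⁴
Effective length L_e = K·L = 0.5 × 7.81 = 3.905 m
P_cr = π²EI / L_e² = π² × 209×10⁹ × 2.417×10^-5 / 3.905² = 3.269×10^6 N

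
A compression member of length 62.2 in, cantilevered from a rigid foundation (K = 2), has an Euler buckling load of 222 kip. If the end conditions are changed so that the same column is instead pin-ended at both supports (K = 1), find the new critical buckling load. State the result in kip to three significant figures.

P_cr ∝ 1/K², so P_cr,new = P_cr,old × (K_old/K_new)² = 222 × (2/1)²
= 222 × 4.000 = 888 kip

P_cr ≈ 888 kip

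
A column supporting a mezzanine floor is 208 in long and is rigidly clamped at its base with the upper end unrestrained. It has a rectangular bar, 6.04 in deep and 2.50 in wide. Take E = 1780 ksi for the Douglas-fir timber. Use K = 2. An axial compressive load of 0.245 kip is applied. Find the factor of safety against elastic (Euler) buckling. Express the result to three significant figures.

n ≈ 3.26

Buckling occurs about the weak axis: I_min = h·b³/12 with b = 2.50 in (the shorter side).
I_min = 6.04×2.50³/12 = 7.865 in⁴
Effective length L_e = K·L = 2 × 208 = 416.0 in
P_cr = π²EI / L_e² = π² × 1780×10³ × 7.865 / 416.0² = 798.4 lb
Factor of safety n = P_cr / P = 0.79838 / 0.245 = 3.26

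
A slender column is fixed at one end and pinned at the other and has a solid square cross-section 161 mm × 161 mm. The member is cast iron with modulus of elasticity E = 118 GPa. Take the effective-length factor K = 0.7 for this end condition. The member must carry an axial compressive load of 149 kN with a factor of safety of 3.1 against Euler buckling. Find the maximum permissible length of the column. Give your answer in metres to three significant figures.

I = a⁴/12 = 161⁴/12 = 5.599×10^7 mm⁴
I = 5.599×10^-5 m⁴
Required critical load P_cr = n·P = 3.1 × 149 = 461.9 kN = 4.619×10^5 N
From P_cr = π²EI/(K·L)²:  L = (1/K)·√(π²EI/P_cr) = (1/0.7)·√(π²×1.18×10^11×5.599×10^-5/4.619×10^5)
L = 17.0 m

L_max ≈ 17.0 m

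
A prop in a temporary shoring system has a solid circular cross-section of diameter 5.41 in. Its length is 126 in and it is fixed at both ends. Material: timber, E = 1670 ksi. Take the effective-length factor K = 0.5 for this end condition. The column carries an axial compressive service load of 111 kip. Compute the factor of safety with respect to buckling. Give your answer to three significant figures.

I = πd⁴/64 = π×5.41⁴/64 = 42.05 in⁴
Effective length L_e = K·L = 0.5 × 126 = 63.00 in
P_cr = π²EI / L_e² = π² × 1670×10³ × 42.05 / 63.00² = 1.746×10^5 lb
Factor of safety n = P_cr / P = 174.62 / 111 = 1.57

n ≈ 1.57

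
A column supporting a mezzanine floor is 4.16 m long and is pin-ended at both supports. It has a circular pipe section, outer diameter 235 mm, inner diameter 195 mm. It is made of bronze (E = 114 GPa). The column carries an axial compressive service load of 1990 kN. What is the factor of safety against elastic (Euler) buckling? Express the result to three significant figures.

n ≈ 2.57

d_o = 235 mm, d_i = 195 mm
I = π(d_o⁴ − d_i⁴)/64 = π(235⁴ − 195.0⁴)/64 = 7.873×10^7 mm⁴
I = 7.873×10^7 mm⁴ = 7.873×10^-5 m⁴
Effective length L_e = K·L = 1 × 4.16 = 4.160 m
P_cr = π²EI / L_e² = π² × 114×10⁹ × 7.873×10^-5 / 4.160² = 5.119×10^6 N
Factor of safety n = P_cr / P = 5118.8 / 1990 = 2.57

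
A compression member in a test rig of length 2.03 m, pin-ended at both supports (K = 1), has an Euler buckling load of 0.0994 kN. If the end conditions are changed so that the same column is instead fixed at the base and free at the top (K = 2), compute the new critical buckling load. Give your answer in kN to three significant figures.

P_cr ≈ 0.0248 kN

P_cr ∝ 1/K², so P_cr,new = P_cr,old × (K_old/K_new)² = 0.0994 × (1/2)²
= 0.0994 × 0.2500 = 0.0248 kN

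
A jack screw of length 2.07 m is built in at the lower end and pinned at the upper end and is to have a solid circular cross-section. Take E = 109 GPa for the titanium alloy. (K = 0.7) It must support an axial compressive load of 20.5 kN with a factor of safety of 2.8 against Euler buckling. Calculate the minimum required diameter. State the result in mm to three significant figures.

d ≈ 38.9 mm

Required P_cr = n·P = 2.8 × 20.5 = 57.40 kN
L_e = K·L = 0.7 × 2.07 = 1.449 m
Required I = P_cr·L_e²/(π²E) = 5.740×10^4 × 1.449² / (π² × 1.09×10^11) = 1.120×10^-7 m⁴
I_req = 1.120×10^5 mm⁴
Solid circle: I = πd⁴/64  ⇒  d = (64I/π)^(1/4) = (64×1.120×10^5/π)^(1/4) = 38.9 mm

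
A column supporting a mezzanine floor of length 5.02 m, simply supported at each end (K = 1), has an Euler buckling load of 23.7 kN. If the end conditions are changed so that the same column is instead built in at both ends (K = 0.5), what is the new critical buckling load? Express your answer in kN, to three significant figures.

P_cr ≈ 94.8 kN

P_cr ∝ 1/K², so P_cr,new = P_cr,old × (K_old/K_new)² = 23.7 × (1/0.5)²
= 23.7 × 4.000 = 94.8 kN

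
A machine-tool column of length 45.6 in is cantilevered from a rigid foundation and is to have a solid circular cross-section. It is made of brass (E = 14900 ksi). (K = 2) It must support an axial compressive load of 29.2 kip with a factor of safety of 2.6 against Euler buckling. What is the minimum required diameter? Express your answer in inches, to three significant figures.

d ≈ 3.06 in

Required P_cr = n·P = 2.6 × 29.2 = 75.92 kip
L_e = K·L = 2 × 45.6 = 91.20 in
Required I = P_cr·L_e²/(π²E) = 7.592×10^4 × 91.20² / (π² × 1.49×10^7) = 4.294 in⁴
Solid circle: I = πd⁴/64  ⇒  d = (64I/π)^(1/4) = (64×4.294/π)^(1/4) = 3.06 in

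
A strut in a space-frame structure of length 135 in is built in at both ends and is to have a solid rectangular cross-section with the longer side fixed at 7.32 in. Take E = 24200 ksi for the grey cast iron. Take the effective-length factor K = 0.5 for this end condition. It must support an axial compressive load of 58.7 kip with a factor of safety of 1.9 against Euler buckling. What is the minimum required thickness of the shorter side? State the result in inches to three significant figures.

b ≈ 1.52 in

Required P_cr = n·P = 1.9 × 58.7 = 111.5 kip
L_e = K·L = 0.5 × 135 = 67.50 in
Required I = P_cr·L_e²/(π²E) = 1.115×10^5 × 67.50² / (π² × 2.42×10^7) = 2.128 in⁴
Rectangle, weak axis: I_min = h·b³/12 with h = 7.32 in fixed  ⇒  b = (12I/h)^(1/3) = 1.52 in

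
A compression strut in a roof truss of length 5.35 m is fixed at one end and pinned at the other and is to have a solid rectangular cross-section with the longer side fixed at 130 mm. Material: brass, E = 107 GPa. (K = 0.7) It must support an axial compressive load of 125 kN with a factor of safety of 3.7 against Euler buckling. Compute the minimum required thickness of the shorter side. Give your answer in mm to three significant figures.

b ≈ 82.8 mm

Required P_cr = n·P = 3.7 × 125 = 462.5 kN
L_e = K·L = 0.7 × 5.35 = 3.745 m
Required I = P_cr·L_e²/(π²E) = 4.625×10^5 × 3.745² / (π² × 1.07×10^11) = 6.142×10^-6 m⁴
I_req = 6.142×10^6 mm⁴
Rectangle, weak axis: I_min = h·b³/12 with h = 130 mm fixed  ⇒  b = (12I/h)^(1/3) = 82.8 mm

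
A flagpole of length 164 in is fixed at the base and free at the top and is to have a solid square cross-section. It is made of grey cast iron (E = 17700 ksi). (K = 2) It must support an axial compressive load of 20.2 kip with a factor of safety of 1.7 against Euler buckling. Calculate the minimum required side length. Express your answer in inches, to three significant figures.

Required P_cr = n·P = 1.7 × 20.2 = 34.34 kip
L_e = K·L = 2 × 164 = 328.0 in
Required I = P_cr·L_e²/(π²E) = 3.434×10^4 × 328.0² / (π² × 1.77×10^7) = 21.15 in⁴
Solid square: I = a⁴/12  ⇒  a = (12I)^(1/4) = (12×21.15)^(1/4) = 3.99 in

a ≈ 3.99 in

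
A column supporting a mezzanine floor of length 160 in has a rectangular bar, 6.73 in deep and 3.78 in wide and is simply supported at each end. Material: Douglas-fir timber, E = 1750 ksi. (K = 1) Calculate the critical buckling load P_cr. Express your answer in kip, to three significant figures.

P_cr ≈ 20.4 kip

Buckling occurs about the weak axis: I_min = h·b³/12 with b = 3.78 in (the shorter side).
I_min = 6.73×3.78³/12 = 30.29 in⁴
Effective length L_e = K·L = 1 × 160 = 160.0 in
P_cr = π²EI / L_e² = π² × 1750×10³ × 30.29 / 160.0² = 2.044×10^4 lb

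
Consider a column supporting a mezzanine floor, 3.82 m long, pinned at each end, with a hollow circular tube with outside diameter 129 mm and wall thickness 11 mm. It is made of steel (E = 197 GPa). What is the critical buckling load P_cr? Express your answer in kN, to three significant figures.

P_cr ≈ 954 kN

Inner diameter d_i = 129 − 2×11 = 107.0 mm
I = π(d_o⁴ − d_i⁴)/64 = π(129⁴ − 107.0⁴)/64 = 7.159×10^6 mm⁴
I = 7.159×10^6 mm⁴ = 7.159×10^-6 m⁴
Effective length L_e = K·L = 1 × 3.82 = 3.820 m
P_cr = π²EI / L_e² = π² × 197×10⁹ × 7.159×10^-6 / 3.820² = 9.539×10^5 N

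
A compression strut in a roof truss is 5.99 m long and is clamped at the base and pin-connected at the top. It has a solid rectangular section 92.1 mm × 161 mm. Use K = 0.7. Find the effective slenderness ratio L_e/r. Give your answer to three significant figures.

λ ≈ 158

For a rectangle r_min = b/√12 = 92.1/√12 = 26.59 mm
L_e = K·L = 0.7 × 5.99 m = 4.193 m = 4193.0 mm
λ = L_e / r_min = 4193.0 / 26.59 = 158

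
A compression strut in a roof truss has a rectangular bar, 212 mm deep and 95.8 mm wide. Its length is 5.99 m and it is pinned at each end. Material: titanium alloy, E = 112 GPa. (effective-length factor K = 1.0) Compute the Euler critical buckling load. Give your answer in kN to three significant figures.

P_cr ≈ 479 kN

Buckling occurs about the weak axis: I_min = h·b³/12 with b = 95.8 mm (the shorter side).
I_min = 212×95.8³/12 = 1.553×10^7 mm⁴
I = 1.553×10^7 mm⁴ = 1.553×10^-5 m⁴
Effective length L_e = K·L = 1 × 5.99 = 5.990 m
P_cr = π²EI / L_e² = π² × 112×10⁹ × 1.553×10^-5 / 5.990² = 4.785×10^5 N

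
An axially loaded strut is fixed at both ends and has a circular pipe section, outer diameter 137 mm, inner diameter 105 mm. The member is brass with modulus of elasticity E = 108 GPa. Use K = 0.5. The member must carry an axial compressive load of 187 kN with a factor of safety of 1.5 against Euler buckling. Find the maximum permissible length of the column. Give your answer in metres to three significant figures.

L_max ≈ 13.1 m

d_o = 137 mm, d_i = 105 mm
I = π(d_o⁴ − d_i⁴)/64 = π(137⁴ − 105.0⁴)/64 = 1.133×10^7 mm⁴
I = 1.133×10^-5 m⁴
Required critical load P_cr = n·P = 1.5 × 187 = 280.5 kN = 2.805×10^5 N
From P_cr = π²EI/(K·L)²:  L = (1/K)·√(π²EI/P_cr) = (1/0.5)·√(π²×1.08×10^11×1.133×10^-5/2.805×10^5)
L = 13.1 m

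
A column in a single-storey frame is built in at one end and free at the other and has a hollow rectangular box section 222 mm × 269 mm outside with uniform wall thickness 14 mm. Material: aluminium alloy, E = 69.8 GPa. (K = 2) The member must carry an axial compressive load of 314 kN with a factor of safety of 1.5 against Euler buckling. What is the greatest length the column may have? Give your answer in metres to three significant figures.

Inner dimensions: h_i = 269 − 2×14 = 241.0 mm, b_i = 222 − 2×14 = 194.0 mm
Weak-axis I_min = (h_o·b_o³ − h_i·b_i³)/12 with b_o = 222, b_i = 194.0 mm (shorter outer/inner sides).
I_min = (269×222³ − 241.0×194.0³)/12 = 9.863×10^7 mm⁴
I = 9.863×10^-5 m⁴
Required critical load P_cr = n·P = 1.5 × 314 = 471.0 kN = 4.710×10^5 N
From P_cr = π²EI/(K·L)²:  L = (1/K)·√(π²EI/P_cr) = (1/2)·√(π²×6.98×10^10×9.863×10^-5/4.710×10^5)
L = 6.01 m

L_max ≈ 6.01 m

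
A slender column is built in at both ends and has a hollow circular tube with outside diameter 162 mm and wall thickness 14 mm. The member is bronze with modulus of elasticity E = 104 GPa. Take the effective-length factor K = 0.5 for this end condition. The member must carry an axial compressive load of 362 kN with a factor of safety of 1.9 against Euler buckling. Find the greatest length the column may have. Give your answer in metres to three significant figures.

Inner diameter d_i = 162 − 2×14 = 134.0 mm
I = π(d_o⁴ − d_i⁴)/64 = π(162⁴ − 134.0⁴)/64 = 1.798×10^7 mm⁴
I = 1.798×10^-5 m⁴
Required critical load P_cr = n·P = 1.9 × 362 = 687.8 kN = 6.878×10^5 N
From P_cr = π²EI/(K·L)²:  L = (1/K)·√(π²EI/P_cr) = (1/0.5)·√(π²×1.04×10^11×1.798×10^-5/6.878×10^5)
L = 10.4 m

L_max ≈ 10.4 m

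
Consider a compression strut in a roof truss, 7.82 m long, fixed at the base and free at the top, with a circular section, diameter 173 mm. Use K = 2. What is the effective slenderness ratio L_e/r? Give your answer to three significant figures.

I = πd⁴/64 = π×173⁴/64 = 4.397×10^7 mm⁴
A = 2.351×10^4 mm²;  r_min = √(I/A) = √(4.397×10^7/2.351×10^4) = 43.25 mm
L_e = K·L = 2 × 7.82 m = 15.64 m = 15640 mm
λ = L_e / r_min = 15640 / 43.25 = 362

λ ≈ 362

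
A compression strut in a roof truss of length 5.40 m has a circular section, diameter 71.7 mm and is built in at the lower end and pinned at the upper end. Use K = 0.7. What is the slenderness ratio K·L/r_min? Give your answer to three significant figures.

λ ≈ 211

For a solid circle r = d/4 = 71.7/4 = 17.92 mm
L_e = K·L = 0.7 × 5.40 m = 3.780 m = 3780.0 mm
λ = L_e / r_min = 3780.0 / 17.92 = 211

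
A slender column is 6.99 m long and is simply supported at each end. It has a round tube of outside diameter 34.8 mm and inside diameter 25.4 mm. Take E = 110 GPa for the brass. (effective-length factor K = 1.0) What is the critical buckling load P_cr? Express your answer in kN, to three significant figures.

P_cr ≈ 1.15 kN

d_o = 34.8 mm, d_i = 25.4 mm
I = π(d_o⁴ − d_i⁴)/64 = π(34.8⁴ − 25.40⁴)/64 = 5.156×10^4 mm⁴
I = 5.156×10^4 mm⁴ = 5.156×10^-8 m⁴
Effective length L_e = K·L = 1 × 6.99 = 6.990 m
P_cr = π²EI / L_e² = π² × 110×10⁹ × 5.156×10^-8 / 6.990² = 1.146×10^3 N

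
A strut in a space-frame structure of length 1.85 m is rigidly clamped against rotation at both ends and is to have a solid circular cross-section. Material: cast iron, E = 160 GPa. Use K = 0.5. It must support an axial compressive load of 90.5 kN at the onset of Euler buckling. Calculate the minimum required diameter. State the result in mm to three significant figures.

L_e = K·L = 0.5 × 1.85 = 0.9250 m
Required I = P_cr·L_e²/(π²E) = 9.050×10^4 × 0.9250² / (π² × 1.60×10^11) = 4.904×10^-8 m⁴
I_req = 4.904×10^4 mm⁴
Solid circle: I = πd⁴/64  ⇒  d = (64I/π)^(1/4) = (64×4.904×10^4/π)^(1/4) = 31.6 mm

d ≈ 31.6 mm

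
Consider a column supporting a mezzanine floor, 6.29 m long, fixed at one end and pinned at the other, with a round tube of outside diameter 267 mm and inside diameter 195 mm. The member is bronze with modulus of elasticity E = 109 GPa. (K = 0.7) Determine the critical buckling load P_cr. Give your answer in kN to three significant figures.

d_o = 267 mm, d_i = 195 mm
I = π(d_o⁴ − d_i⁴)/64 = π(267⁴ − 195.0⁴)/64 = 1.785×10^8 mm⁴
I = 1.785×10^8 mm⁴ = 1.785×10^-4 m⁴
Effective length L_e = K·L = 0.7 × 6.29 = 4.403 m
P_cr = π²EI / L_e² = π² × 109×10⁹ × 1.785×10^-4 / 4.403² = 9.905×10^6 N

P_cr ≈ 9900 kN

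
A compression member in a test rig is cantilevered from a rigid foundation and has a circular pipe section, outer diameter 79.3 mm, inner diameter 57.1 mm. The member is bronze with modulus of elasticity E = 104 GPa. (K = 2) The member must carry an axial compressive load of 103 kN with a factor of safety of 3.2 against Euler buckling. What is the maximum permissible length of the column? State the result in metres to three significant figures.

L_max ≈ 1.05 m

d_o = 79.3 mm, d_i = 57.1 mm
I = π(d_o⁴ − d_i⁴)/64 = π(79.3⁴ − 57.10⁴)/64 = 1.419×10^6 mm⁴
I = 1.419×10^-6 m⁴
Required critical load P_cr = n·P = 3.2 × 103 = 329.6 kN = 3.296×10^5 N
From P_cr = π²EI/(K·L)²:  L = (1/K)·√(π²EI/P_cr) = (1/2)·√(π²×1.04×10^11×1.419×10^-6/3.296×10^5)
L = 1.05 m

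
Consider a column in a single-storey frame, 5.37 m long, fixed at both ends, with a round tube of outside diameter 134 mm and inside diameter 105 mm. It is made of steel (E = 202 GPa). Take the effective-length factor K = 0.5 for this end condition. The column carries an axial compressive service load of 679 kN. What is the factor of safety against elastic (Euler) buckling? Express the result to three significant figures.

d_o = 134 mm, d_i = 105 mm
I = π(d_o⁴ − d_i⁴)/64 = π(134⁴ − 105.0⁴)/64 = 9.860×10^6 mm⁴
I = 9.860×10^6 mm⁴ = 9.860×10^-6 m⁴
Effective length L_e = K·L = 0.5 × 5.37 = 2.685 m
P_cr = π²EI / L_e² = π² × 202×10⁹ × 9.860×10^-6 / 2.685² = 2.727×10^6 N
Factor of safety n = P_cr / P = 2726.7 / 679 = 4.02

n ≈ 4.02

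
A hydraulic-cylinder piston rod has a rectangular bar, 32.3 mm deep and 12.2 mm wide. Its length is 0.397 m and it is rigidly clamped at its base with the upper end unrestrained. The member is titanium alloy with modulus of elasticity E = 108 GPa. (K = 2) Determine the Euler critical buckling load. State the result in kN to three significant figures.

Buckling occurs about the weak axis: I_min = h·b³/12 with b = 12.2 mm (the shorter side).
I_min = 32.3×12.2³/12 = 4.888×10^3 mm⁴
I = 4.888×10^3 mm⁴ = 4.888×10^-9 m⁴
Effective length L_e = K·L = 2 × 0.397 = 0.7940 m
P_cr = π²EI / L_e² = π² × 108×10⁹ × 4.888×10^-9 / 0.7940² = 8.264×10^3 N

P_cr ≈ 8.26 kN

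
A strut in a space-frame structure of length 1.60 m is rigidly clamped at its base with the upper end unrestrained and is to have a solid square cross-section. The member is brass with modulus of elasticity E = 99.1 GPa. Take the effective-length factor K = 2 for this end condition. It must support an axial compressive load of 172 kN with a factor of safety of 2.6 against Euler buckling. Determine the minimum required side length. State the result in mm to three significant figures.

Required P_cr = n·P = 2.6 × 172 = 447.2 kN
L_e = K·L = 2 × 1.60 = 3.200 m
Required I = P_cr·L_e²/(π²E) = 4.472×10^5 × 3.200² / (π² × 9.91×10^10) = 4.682×10^-6 m⁴
I_req = 4.682×10^6 mm⁴
Solid square: I = a⁴/12  ⇒  a = (12I)^(1/4) = (12×4.682×10^6)^(1/4) = 86.6 mm

a ≈ 86.6 mm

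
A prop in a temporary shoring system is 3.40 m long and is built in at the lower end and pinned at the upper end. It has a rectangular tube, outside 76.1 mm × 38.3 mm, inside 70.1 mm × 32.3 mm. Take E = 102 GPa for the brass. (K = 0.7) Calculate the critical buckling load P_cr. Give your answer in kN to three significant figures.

Weak-axis I_min = (h_o·b_o³ − h_i·b_i³)/12 with b_o = 38.3, b_i = 32.30 mm (shorter outer/inner sides).
I_min = (76.1×38.3³ − 70.10×32.30³)/12 = 1.594×10^5 mm⁴
I = 1.594×10^5 mm⁴ = 1.594×10^-7 m⁴
Effective length L_e = K·L = 0.7 × 3.40 = 2.380 m
P_cr = π²EI / L_e² = π² × 102×10⁹ × 1.594×10^-7 / 2.380² = 2.834×10^4 N

P_cr ≈ 28.3 kN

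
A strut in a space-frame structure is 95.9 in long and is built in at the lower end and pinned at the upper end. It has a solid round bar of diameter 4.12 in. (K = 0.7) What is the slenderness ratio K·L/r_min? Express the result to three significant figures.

λ ≈ 65.2

For a solid circle r = d/4 = 4.12/4 = 1.030 in
L_e = K·L = 0.7 × 95.9 = 67.13 in
λ = L_e / r_min = 67.130 / 1.030 = 65.2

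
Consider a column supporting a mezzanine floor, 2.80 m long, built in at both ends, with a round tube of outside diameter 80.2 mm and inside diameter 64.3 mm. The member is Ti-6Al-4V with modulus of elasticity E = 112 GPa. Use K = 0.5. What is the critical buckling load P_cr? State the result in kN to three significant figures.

P_cr ≈ 672 kN

d_o = 80.2 mm, d_i = 64.3 mm
I = π(d_o⁴ − d_i⁴)/64 = π(80.2⁴ − 64.30⁴)/64 = 1.192×10^6 mm⁴
I = 1.192×10^6 mm⁴ = 1.192×10^-6 m⁴
Effective length L_e = K·L = 0.5 × 2.80 = 1.400 m
P_cr = π²EI / L_e² = π² × 112×10⁹ × 1.192×10^-6 / 1.400² = 6.721×10^5 N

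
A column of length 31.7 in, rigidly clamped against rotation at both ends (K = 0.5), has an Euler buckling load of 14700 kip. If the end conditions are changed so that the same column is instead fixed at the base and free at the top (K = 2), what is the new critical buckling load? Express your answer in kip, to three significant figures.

P_cr ≈ 919 kip

P_cr ∝ 1/K², so P_cr,new = P_cr,old × (K_old/K_new)² = 14700 × (0.5/2)²
= 14700 × 0.06250 = 919 kip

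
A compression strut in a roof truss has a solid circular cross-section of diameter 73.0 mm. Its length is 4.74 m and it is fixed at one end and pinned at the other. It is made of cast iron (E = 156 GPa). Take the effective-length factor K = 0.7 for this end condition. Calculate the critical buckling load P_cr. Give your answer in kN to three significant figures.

I = πd⁴/64 = π×73.0⁴/64 = 1.394×10^6 mm⁴
I = 1.394×10^6 mm⁴ = 1.394×10^-6 m⁴
Effective length L_e = K·L = 0.7 × 4.74 = 3.318 m
P_cr = π²EI / L_e² = π² × 156×10⁹ × 1.394×10^-6 / 3.318² = 1.950×10^5 N

P_cr ≈ 195 kN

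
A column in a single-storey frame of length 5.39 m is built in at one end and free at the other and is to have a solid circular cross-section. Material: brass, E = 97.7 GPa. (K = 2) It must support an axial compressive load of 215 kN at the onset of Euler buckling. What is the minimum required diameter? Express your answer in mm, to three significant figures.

L_e = K·L = 2 × 5.39 = 10.78 m
Required I = P_cr·L_e²/(π²E) = 2.150×10^5 × 10.78² / (π² × 9.77×10^10) = 2.591×10^-5 m⁴
I_req = 2.591×10^7 mm⁴
Solid circle: I = πd⁴/64  ⇒  d = (64I/π)^(1/4) = (64×2.591×10^7/π)^(1/4) = 152 mm

d ≈ 152 mm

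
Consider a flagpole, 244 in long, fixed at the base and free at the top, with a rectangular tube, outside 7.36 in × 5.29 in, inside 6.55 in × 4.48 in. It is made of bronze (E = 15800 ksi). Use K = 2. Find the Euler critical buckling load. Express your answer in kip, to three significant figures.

Weak-axis I_min = (h_o·b_o³ − h_i·b_i³)/12 with b_o = 5.29, b_i = 4.480 in (shorter outer/inner sides).
I_min = (7.36×5.29³ − 6.550×4.480³)/12 = 41.72 in⁴
Effective length L_e = K·L = 2 × 244 = 488.0 in
P_cr = π²EI / L_e² = π² × 15800×10³ × 41.72 / 488.0² = 2.732×10^4 lb

P_cr ≈ 27.3 kip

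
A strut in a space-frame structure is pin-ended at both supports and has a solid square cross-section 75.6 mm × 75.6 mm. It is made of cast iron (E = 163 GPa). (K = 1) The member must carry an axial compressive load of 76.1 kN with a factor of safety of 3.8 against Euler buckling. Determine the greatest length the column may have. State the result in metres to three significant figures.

I = a⁴/12 = 75.6⁴/12 = 2.722×10^6 mm⁴
I = 2.722×10^-6 m⁴
Required critical load P_cr = n·P = 3.8 × 76.1 = 289.2 kN = 2.892×10^5 N
From P_cr = π²EI/(K·L)²:  L = (1/K)·√(π²EI/P_cr) = (1/1)·√(π²×1.63×10^11×2.722×10^-6/2.892×10^5)
L = 3.89 m

L_max ≈ 3.89 m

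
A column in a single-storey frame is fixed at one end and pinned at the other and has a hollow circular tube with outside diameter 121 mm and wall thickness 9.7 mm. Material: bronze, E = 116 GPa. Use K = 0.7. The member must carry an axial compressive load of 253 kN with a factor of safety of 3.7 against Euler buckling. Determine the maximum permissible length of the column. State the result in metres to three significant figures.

Inner diameter d_i = 121 − 2×9.7 = 101.6 mm
I = π(d_o⁴ − d_i⁴)/64 = π(121⁴ − 101.6⁴)/64 = 5.292×10^6 mm⁴
I = 5.292×10^-6 m⁴
Required critical load P_cr = n·P = 3.7 × 253 = 936.1 kN = 9.361×10^5 N
From P_cr = π²EI/(K·L)²:  L = (1/K)·√(π²EI/P_cr) = (1/0.7)·√(π²×1.16×10^11×5.292×10^-6/9.361×10^5)
L = 3.63 m

L_max ≈ 3.63 m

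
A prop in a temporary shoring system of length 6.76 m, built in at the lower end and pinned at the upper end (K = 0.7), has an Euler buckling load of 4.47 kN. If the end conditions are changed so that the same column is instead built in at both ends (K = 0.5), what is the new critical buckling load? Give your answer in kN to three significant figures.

P_cr ∝ 1/K², so P_cr,new = P_cr,old × (K_old/K_new)² = 4.47 × (0.7/0.5)²
= 4.47 × 1.960 = 8.76 kN

P_cr ≈ 8.76 kN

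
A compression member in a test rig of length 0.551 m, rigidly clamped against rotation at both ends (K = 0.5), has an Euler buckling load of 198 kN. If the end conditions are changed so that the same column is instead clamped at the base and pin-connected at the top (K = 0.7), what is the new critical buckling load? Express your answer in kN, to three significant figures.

P_cr ≈ 101 kN

P_cr ∝ 1/K², so P_cr,new = P_cr,old × (K_old/K_new)² = 198 × (0.5/0.7)²
= 198 × 0.5102 = 101 kN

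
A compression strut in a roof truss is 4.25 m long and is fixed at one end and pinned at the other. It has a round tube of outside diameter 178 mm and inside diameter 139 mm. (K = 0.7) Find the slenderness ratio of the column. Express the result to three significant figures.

d_o = 178 mm, d_i = 139 mm
I = π(d_o⁴ − d_i⁴)/64 = π(178⁴ − 139.0⁴)/64 = 3.095×10^7 mm⁴
A = 9.710×10^3 mm²;  r_min = √(I/A) = √(3.095×10^7/9.710×10^3) = 56.46 mm
L_e = K·L = 0.7 × 4.25 m = 2.975 m = 2975.0 mm
λ = L_e / r_min = 2975.0 / 56.46 = 52.7

λ ≈ 52.7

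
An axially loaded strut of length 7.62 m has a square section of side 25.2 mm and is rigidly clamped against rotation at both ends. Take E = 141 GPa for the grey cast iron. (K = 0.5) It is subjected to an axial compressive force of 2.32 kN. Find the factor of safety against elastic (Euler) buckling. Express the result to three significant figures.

n ≈ 1.39

I = a⁴/12 = 25.2⁴/12 = 3.361×10^4 mm⁴
I = 3.361×10^4 mm⁴ = 3.361×10^-8 m⁴
Effective length L_e = K·L = 0.5 × 7.62 = 3.810 m
P_cr = π²EI / L_e² = π² × 141×10⁹ × 3.361×10^-8 / 3.810² = 3.222×10^3 N
Factor of safety n = P_cr / P = 3.2217 / 2.32 = 1.39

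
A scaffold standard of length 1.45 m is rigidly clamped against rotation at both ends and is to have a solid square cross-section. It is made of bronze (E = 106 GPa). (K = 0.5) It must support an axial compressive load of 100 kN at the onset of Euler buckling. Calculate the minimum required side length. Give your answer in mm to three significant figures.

a ≈ 27.9 mm

L_e = K·L = 0.5 × 1.45 = 0.7250 m
Required I = P_cr·L_e²/(π²E) = 1.000×10^5 × 0.7250² / (π² × 1.06×10^11) = 5.024×10^-8 m⁴
I_req = 5.024×10^4 mm⁴
Solid square: I = a⁴/12  ⇒  a = (12I)^(1/4) = (12×5.024×10^4)^(1/4) = 27.9 mm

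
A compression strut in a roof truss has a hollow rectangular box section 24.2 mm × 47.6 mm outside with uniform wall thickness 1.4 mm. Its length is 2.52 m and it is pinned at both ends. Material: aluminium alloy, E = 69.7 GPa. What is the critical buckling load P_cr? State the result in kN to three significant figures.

P_cr ≈ 2.13 kN

Inner dimensions: h_i = 47.6 − 2×1.4 = 44.80 mm, b_i = 24.2 − 2×1.4 = 21.40 mm
Weak-axis I_min = (h_o·b_o³ − h_i·b_i³)/12 with b_o = 24.2, b_i = 21.40 mm (shorter outer/inner sides).
I_min = (47.6×24.2³ − 44.80×21.40³)/12 = 1.963×10^4 mm⁴
I = 1.963×10^4 mm⁴ = 1.963×10^-8 m⁴
Effective length L_e = K·L = 1 × 2.52 = 2.520 m
P_cr = π²EI / L_e² = π² × 69.7×10⁹ × 1.963×10^-8 / 2.520² = 2.126×10^3 N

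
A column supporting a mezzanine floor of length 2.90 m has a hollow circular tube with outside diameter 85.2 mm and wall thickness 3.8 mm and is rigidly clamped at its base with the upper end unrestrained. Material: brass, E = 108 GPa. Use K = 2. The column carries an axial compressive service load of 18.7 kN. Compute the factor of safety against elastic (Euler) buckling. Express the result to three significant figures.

n ≈ 1.37

Inner diameter d_i = 85.2 − 2×3.8 = 77.60 mm
I = π(d_o⁴ − d_i⁴)/64 = π(85.2⁴ − 77.60⁴)/64 = 8.066×10^5 mm⁴
I = 8.066×10^5 mm⁴ = 8.066×10^-7 m⁴
Effective length L_e = K·L = 2 × 2.90 = 5.800 m
P_cr = π²EI / L_e² = π² × 108×10⁹ × 8.066×10^-7 / 5.800² = 2.556×10^4 N
Factor of safety n = P_cr / P = 25.558 / 18.7 = 1.37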